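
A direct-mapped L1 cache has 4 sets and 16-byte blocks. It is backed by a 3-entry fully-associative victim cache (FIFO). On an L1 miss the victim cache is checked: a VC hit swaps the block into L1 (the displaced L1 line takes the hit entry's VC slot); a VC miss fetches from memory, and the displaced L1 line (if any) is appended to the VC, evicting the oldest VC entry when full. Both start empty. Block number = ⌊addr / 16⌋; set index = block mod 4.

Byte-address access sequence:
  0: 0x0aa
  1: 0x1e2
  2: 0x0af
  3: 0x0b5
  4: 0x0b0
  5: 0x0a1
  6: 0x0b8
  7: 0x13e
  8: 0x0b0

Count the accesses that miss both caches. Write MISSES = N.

#0 0xaa→b10/s2 MISS; vc=[]
#1 0x1e2→b30/s2 MISS; vc=[10]
#2 0xaf→b10/s2 VC-HIT; vc=[30]
#3 0xb5→b11/s3 MISS; vc=[30]
#4 0xb0→b11/s3 L1-HIT; vc=[30]
#5 0xa1→b10/s2 L1-HIT; vc=[30]
#6 0xb8→b11/s3 L1-HIT; vc=[30]
#7 0x13e→b19/s3 MISS; vc=[30,11]
#8 0xb0→b11/s3 VC-HIT; vc=[30,19]

MISSES = 4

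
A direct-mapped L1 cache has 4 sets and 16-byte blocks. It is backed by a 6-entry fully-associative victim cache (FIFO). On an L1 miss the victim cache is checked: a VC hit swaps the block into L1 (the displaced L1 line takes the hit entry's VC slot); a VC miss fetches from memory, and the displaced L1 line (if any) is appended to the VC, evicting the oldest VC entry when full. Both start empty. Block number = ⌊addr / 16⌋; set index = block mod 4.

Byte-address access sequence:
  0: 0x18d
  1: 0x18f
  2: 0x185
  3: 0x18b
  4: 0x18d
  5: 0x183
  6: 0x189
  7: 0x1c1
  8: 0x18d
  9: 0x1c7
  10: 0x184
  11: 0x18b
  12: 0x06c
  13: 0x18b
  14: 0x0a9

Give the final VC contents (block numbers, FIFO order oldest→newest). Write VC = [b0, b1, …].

VC = [28, 6]

0: 0x18d (blk 24, set 0) → MISS  vc=[]
1: 0x18f (blk 24, set 0) → L1-HIT  vc=[]
2: 0x185 (blk 24, set 0) → L1-HIT  vc=[]
3: 0x18b (blk 24, set 0) → L1-HIT  vc=[]
4: 0x18d (blk 24, set 0) → L1-HIT  vc=[]
5: 0x183 (blk 24, set 0) → L1-HIT  vc=[]
6: 0x189 (blk 24, set 0) → L1-HIT  vc=[]
7: 0x1c1 (blk 28, set 0) → MISS  vc=[24]
8: 0x18d (blk 24, set 0) → VC-HIT  vc=[28]
9: 0x1c7 (blk 28, set 0) → VC-HIT  vc=[24]
10: 0x184 (blk 24, set 0) → VC-HIT  vc=[28]
11: 0x18b (blk 24, set 0) → L1-HIT  vc=[28]
12: 0x6c (blk 6, set 2) → MISS  vc=[28]
13: 0x18b (blk 24, set 0) → L1-HIT  vc=[28]
14: 0xa9 (blk 10, set 2) → MISS  vc=[28, 6]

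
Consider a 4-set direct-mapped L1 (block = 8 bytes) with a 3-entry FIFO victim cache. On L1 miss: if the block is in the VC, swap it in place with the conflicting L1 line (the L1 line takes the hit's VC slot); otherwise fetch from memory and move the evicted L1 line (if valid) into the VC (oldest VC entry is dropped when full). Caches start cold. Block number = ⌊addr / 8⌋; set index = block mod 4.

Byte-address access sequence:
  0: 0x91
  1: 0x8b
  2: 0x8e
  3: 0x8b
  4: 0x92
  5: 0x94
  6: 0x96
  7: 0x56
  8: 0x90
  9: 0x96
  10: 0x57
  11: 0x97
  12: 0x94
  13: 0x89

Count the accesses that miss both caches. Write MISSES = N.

0: 0x91 (blk 18, set 2) → MISS  vc=[]
1: 0x8b (blk 17, set 1) → MISS  vc=[]
2: 0x8e (blk 17, set 1) → L1-HIT  vc=[]
3: 0x8b (blk 17, set 1) → L1-HIT  vc=[]
4: 0x92 (blk 18, set 2) → L1-HIT  vc=[]
5: 0x94 (blk 18, set 2) → L1-HIT  vc=[]
6: 0x96 (blk 18, set 2) → L1-HIT  vc=[]
7: 0x56 (blk 10, set 2) → MISS  vc=[18]
8: 0x90 (blk 18, set 2) → VC-HIT  vc=[10]
9: 0x96 (blk 18, set 2) → L1-HIT  vc=[10]
10: 0x57 (blk 10, set 2) → VC-HIT  vc=[18]
11: 0x97 (blk 18, set 2) → VC-HIT  vc=[10]
12: 0x94 (blk 18, set 2) → L1-HIT  vc=[10]
13: 0x89 (blk 17, set 1) → L1-HIT  vc=[10]

MISSES = 3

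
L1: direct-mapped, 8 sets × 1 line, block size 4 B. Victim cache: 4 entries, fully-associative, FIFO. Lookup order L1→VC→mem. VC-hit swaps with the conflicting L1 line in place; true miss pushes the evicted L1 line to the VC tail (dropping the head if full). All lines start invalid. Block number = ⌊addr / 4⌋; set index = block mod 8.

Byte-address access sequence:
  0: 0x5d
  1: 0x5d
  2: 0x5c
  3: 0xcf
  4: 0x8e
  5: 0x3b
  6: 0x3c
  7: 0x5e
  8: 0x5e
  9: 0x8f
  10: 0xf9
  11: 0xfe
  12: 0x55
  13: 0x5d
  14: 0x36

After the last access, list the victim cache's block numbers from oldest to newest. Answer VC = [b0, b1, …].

  [0] addr=0x5d blk=23 s=7: MISS | VC []
  [1] addr=0x5d blk=23 s=7: L1-HIT | VC []
  [2] addr=0x5c blk=23 s=7: L1-HIT | VC []
  [3] addr=0xcf blk=51 s=3: MISS | VC []
  [4] addr=0x8e blk=35 s=3: MISS | VC [51]
  [5] addr=0x3b blk=14 s=6: MISS | VC [51]
  [6] addr=0x3c blk=15 s=7: MISS | VC [51, 23]
  [7] addr=0x5e blk=23 s=7: VC-HIT | VC [51, 15]
  [8] addr=0x5e blk=23 s=7: L1-HIT | VC [51, 15]
  [9] addr=0x8f blk=35 s=3: L1-HIT | VC [51, 15]
  [10] addr=0xf9 blk=62 s=6: MISS | VC [51, 15, 14]
  [11] addr=0xfe blk=63 s=7: MISS | VC [51, 15, 14, 23]
  [12] addr=0x55 blk=21 s=5: MISS | VC [51, 15, 14, 23]
  [13] addr=0x5d blk=23 s=7: VC-HIT | VC [51, 15, 14, 63]
  [14] addr=0x36 blk=13 s=5: MISS | VC [15, 14, 63, 21]

VC = [15, 14, 63, 21]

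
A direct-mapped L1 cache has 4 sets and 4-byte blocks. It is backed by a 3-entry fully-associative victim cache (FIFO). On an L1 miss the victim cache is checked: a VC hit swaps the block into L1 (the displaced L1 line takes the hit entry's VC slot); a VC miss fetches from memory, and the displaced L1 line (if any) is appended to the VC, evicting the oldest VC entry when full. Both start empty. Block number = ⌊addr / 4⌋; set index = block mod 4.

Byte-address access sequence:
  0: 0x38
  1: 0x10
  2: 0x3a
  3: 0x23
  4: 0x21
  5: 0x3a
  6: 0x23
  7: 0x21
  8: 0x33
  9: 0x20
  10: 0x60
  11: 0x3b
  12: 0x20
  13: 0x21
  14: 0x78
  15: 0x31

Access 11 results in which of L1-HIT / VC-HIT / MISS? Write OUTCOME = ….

  [0] addr=0x38 blk=14 s=2: MISS | VC []
  [1] addr=0x10 blk=4 s=0: MISS | VC []
  [2] addr=0x3a blk=14 s=2: L1-HIT | VC []
  [3] addr=0x23 blk=8 s=0: MISS | VC [4]
  [4] addr=0x21 blk=8 s=0: L1-HIT | VC [4]
  [5] addr=0x3a blk=14 s=2: L1-HIT | VC [4]
  [6] addr=0x23 blk=8 s=0: L1-HIT | VC [4]
  [7] addr=0x21 blk=8 s=0: L1-HIT | VC [4]
  [8] addr=0x33 blk=12 s=0: MISS | VC [4, 8]
  [9] addr=0x20 blk=8 s=0: VC-HIT | VC [4, 12]
  [10] addr=0x60 blk=24 s=0: MISS | VC [4, 12, 8]
  [11] addr=0x3b blk=14 s=2: L1-HIT | VC [4, 12, 8]
  [12] addr=0x20 blk=8 s=0: VC-HIT | VC [4, 12, 24]
  [13] addr=0x21 blk=8 s=0: L1-HIT | VC [4, 12, 24]
  [14] addr=0x78 blk=30 s=2: MISS | VC [12, 24, 14]
  [15] addr=0x31 blk=12 s=0: VC-HIT | VC [8, 24, 14]

OUTCOME = L1-HIT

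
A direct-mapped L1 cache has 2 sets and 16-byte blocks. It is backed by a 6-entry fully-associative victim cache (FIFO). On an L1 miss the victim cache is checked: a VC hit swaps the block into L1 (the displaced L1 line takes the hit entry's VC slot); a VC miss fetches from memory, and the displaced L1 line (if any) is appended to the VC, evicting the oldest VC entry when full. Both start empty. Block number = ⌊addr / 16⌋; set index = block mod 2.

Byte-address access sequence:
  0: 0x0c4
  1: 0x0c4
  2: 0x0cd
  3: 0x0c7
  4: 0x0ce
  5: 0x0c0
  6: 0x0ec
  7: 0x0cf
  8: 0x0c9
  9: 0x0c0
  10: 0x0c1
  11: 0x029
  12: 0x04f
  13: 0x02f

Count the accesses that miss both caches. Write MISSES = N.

  [0] addr=0xc4 blk=12 s=0: MISS | VC []
  [1] addr=0xc4 blk=12 s=0: L1-HIT | VC []
  [2] addr=0xcd blk=12 s=0: L1-HIT | VC []
  [3] addr=0xc7 blk=12 s=0: L1-HIT | VC []
  [4] addr=0xce blk=12 s=0: L1-HIT | VC []
  [5] addr=0xc0 blk=12 s=0: L1-HIT | VC []
  [6] addr=0xec blk=14 s=0: MISS | VC [12]
  [7] addr=0xcf blk=12 s=0: VC-HIT | VC [14]
  [8] addr=0xc9 blk=12 s=0: L1-HIT | VC [14]
  [9] addr=0xc0 blk=12 s=0: L1-HIT | VC [14]
  [10] addr=0xc1 blk=12 s=0: L1-HIT | VC [14]
  [11] addr=0x29 blk=2 s=0: MISS | VC [14, 12]
  [12] addr=0x4f blk=4 s=0: MISS | VC [14, 12, 2]
  [13] addr=0x2f blk=2 s=0: VC-HIT | VC [14, 12, 4]

MISSES = 4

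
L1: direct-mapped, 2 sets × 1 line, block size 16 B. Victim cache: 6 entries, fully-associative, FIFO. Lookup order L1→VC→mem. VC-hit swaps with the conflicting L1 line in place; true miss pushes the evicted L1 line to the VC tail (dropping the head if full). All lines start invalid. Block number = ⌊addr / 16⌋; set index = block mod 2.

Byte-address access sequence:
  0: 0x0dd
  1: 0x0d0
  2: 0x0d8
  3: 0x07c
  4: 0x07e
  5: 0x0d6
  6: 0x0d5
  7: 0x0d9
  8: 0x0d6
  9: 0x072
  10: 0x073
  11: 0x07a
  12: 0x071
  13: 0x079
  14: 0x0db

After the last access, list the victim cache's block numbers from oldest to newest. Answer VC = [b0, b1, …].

VC = [7]

  [0] addr=0xdd blk=13 s=1: MISS | VC []
  [1] addr=0xd0 blk=13 s=1: L1-HIT | VC []
  [2] addr=0xd8 blk=13 s=1: L1-HIT | VC []
  [3] addr=0x7c blk=7 s=1: MISS | VC [13]
  [4] addr=0x7e blk=7 s=1: L1-HIT | VC [13]
  [5] addr=0xd6 blk=13 s=1: VC-HIT | VC [7]
  [6] addr=0xd5 blk=13 s=1: L1-HIT | VC [7]
  [7] addr=0xd9 blk=13 s=1: L1-HIT | VC [7]
  [8] addr=0xd6 blk=13 s=1: L1-HIT | VC [7]
  [9] addr=0x72 blk=7 s=1: VC-HIT | VC [13]
  [10] addr=0x73 blk=7 s=1: L1-HIT | VC [13]
  [11] addr=0x7a blk=7 s=1: L1-HIT | VC [13]
  [12] addr=0x71 blk=7 s=1: L1-HIT | VC [13]
  [13] addr=0x79 blk=7 s=1: L1-HIT | VC [13]
  [14] addr=0xdb blk=13 s=1: VC-HIT | VC [7]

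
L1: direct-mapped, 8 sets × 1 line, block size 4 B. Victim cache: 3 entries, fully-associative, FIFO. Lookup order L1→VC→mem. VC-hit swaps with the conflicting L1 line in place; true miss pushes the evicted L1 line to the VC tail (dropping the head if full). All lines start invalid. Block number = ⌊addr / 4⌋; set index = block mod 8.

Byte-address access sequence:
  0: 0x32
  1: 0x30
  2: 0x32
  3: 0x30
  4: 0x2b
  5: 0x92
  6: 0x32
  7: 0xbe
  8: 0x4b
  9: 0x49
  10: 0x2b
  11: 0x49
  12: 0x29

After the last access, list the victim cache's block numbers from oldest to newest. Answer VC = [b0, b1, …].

VC = [36, 18]

#0 0x32→b12/s4 MISS; vc=[]
#1 0x30→b12/s4 L1-HIT; vc=[]
#2 0x32→b12/s4 L1-HIT; vc=[]
#3 0x30→b12/s4 L1-HIT; vc=[]
#4 0x2b→b10/s2 MISS; vc=[]
#5 0x92→b36/s4 MISS; vc=[12]
#6 0x32→b12/s4 VC-HIT; vc=[36]
#7 0xbe→b47/s7 MISS; vc=[36]
#8 0x4b→b18/s2 MISS; vc=[36,10]
#9 0x49→b18/s2 L1-HIT; vc=[36,10]
#10 0x2b→b10/s2 VC-HIT; vc=[36,18]
#11 0x49→b18/s2 VC-HIT; vc=[36,10]
#12 0x29→b10/s2 VC-HIT; vc=[36,18]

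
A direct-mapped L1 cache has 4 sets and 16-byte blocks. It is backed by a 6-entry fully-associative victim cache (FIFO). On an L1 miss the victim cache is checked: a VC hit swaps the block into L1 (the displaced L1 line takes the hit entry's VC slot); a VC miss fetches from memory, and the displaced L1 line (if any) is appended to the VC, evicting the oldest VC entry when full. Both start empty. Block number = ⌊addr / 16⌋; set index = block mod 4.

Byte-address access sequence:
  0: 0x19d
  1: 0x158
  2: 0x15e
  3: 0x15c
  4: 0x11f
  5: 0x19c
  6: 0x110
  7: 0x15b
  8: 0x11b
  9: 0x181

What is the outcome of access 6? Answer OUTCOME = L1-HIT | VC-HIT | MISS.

#0 0x19d→b25/s1 MISS; vc=[]
#1 0x158→b21/s1 MISS; vc=[25]
#2 0x15e→b21/s1 L1-HIT; vc=[25]
#3 0x15c→b21/s1 L1-HIT; vc=[25]
#4 0x11f→b17/s1 MISS; vc=[25,21]
#5 0x19c→b25/s1 VC-HIT; vc=[17,21]
#6 0x110→b17/s1 VC-HIT; vc=[25,21]
#7 0x15b→b21/s1 VC-HIT; vc=[25,17]
#8 0x11b→b17/s1 VC-HIT; vc=[25,21]
#9 0x181→b24/s0 MISS; vc=[25,21]

OUTCOME = VC-HIT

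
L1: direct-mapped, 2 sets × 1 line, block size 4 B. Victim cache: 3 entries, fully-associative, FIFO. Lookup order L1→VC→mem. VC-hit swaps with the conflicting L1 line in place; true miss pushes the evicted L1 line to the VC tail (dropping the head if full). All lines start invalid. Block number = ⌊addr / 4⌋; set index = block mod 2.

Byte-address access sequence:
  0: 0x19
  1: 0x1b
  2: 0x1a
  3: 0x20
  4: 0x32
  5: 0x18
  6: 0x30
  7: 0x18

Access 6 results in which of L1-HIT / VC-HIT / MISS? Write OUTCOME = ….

OUTCOME = VC-HIT

  [0] addr=0x19 blk=6 s=0: MISS | VC []
  [1] addr=0x1b blk=6 s=0: L1-HIT | VC []
  [2] addr=0x1a blk=6 s=0: L1-HIT | VC []
  [3] addr=0x20 blk=8 s=0: MISS | VC [6]
  [4] addr=0x32 blk=12 s=0: MISS | VC [6, 8]
  [5] addr=0x18 blk=6 s=0: VC-HIT | VC [12, 8]
  [6] addr=0x30 blk=12 s=0: VC-HIT | VC [6, 8]
  [7] addr=0x18 blk=6 s=0: VC-HIT | VC [12, 8]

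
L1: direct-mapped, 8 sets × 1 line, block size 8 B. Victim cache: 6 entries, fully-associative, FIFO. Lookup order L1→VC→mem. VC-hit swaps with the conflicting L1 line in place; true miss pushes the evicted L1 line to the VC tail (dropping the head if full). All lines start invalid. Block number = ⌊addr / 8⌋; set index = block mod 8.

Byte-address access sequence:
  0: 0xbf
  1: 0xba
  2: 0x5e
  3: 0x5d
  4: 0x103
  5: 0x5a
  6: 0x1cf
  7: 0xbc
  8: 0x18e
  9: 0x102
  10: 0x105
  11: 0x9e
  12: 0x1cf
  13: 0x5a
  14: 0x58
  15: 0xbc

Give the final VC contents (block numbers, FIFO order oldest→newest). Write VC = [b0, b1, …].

0: 0xbf (blk 23, set 7) → MISS  vc=[]
1: 0xba (blk 23, set 7) → L1-HIT  vc=[]
2: 0x5e (blk 11, set 3) → MISS  vc=[]
3: 0x5d (blk 11, set 3) → L1-HIT  vc=[]
4: 0x103 (blk 32, set 0) → MISS  vc=[]
5: 0x5a (blk 11, set 3) → L1-HIT  vc=[]
6: 0x1cf (blk 57, set 1) → MISS  vc=[]
7: 0xbc (blk 23, set 7) → L1-HIT  vc=[]
8: 0x18e (blk 49, set 1) → MISS  vc=[57]
9: 0x102 (blk 32, set 0) → L1-HIT  vc=[57]
10: 0x105 (blk 32, set 0) → L1-HIT  vc=[57]
11: 0x9e (blk 19, set 3) → MISS  vc=[57, 11]
12: 0x1cf (blk 57, set 1) → VC-HIT  vc=[49, 11]
13: 0x5a (blk 11, set 3) → VC-HIT  vc=[49, 19]
14: 0x58 (blk 11, set 3) → L1-HIT  vc=[49, 19]
15: 0xbc (blk 23, set 7) → L1-HIT  vc=[49, 19]

VC = [49, 19]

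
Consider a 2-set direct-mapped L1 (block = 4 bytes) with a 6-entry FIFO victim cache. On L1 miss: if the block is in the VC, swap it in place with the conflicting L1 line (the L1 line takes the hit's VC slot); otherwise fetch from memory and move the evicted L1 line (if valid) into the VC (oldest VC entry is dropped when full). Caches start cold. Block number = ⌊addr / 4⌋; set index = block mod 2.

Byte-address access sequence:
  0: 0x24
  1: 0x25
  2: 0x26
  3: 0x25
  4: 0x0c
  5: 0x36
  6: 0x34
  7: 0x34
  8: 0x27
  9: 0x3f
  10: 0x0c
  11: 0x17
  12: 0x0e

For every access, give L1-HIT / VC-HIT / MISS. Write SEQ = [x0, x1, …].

SEQ = [MISS, L1-HIT, L1-HIT, L1-HIT, MISS, MISS, L1-HIT, L1-HIT, VC-HIT, MISS, VC-HIT, MISS, VC-HIT]

0: 0x24 (blk 9, set 1) → MISS  vc=[]
1: 0x25 (blk 9, set 1) → L1-HIT  vc=[]
2: 0x26 (blk 9, set 1) → L1-HIT  vc=[]
3: 0x25 (blk 9, set 1) → L1-HIT  vc=[]
4: 0xc (blk 3, set 1) → MISS  vc=[9]
5: 0x36 (blk 13, set 1) → MISS  vc=[9, 3]
6: 0x34 (blk 13, set 1) → L1-HIT  vc=[9, 3]
7: 0x34 (blk 13, set 1) → L1-HIT  vc=[9, 3]
8: 0x27 (blk 9, set 1) → VC-HIT  vc=[13, 3]
9: 0x3f (blk 15, set 1) → MISS  vc=[13, 3, 9]
10: 0xc (blk 3, set 1) → VC-HIT  vc=[13, 15, 9]
11: 0x17 (blk 5, set 1) → MISS  vc=[13, 15, 9, 3]
12: 0xe (blk 3, set 1) → VC-HIT  vc=[13, 15, 9, 5]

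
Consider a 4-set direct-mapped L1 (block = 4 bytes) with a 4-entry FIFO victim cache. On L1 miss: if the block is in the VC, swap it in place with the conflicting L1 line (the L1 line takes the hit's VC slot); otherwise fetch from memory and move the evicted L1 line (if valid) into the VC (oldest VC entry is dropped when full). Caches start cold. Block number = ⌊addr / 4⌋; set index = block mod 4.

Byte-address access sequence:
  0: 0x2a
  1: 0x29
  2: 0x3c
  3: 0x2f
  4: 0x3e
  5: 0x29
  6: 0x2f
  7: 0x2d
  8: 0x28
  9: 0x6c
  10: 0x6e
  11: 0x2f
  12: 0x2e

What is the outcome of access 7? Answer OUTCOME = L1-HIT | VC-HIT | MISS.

OUTCOME = L1-HIT

0: 0x2a (blk 10, set 2) → MISS  vc=[]
1: 0x29 (blk 10, set 2) → L1-HIT  vc=[]
2: 0x3c (blk 15, set 3) → MISS  vc=[]
3: 0x2f (blk 11, set 3) → MISS  vc=[15]
4: 0x3e (blk 15, set 3) → VC-HIT  vc=[11]
5: 0x29 (blk 10, set 2) → L1-HIT  vc=[11]
6: 0x2f (blk 11, set 3) → VC-HIT  vc=[15]
7: 0x2d (blk 11, set 3) → L1-HIT  vc=[15]
8: 0x28 (blk 10, set 2) → L1-HIT  vc=[15]
9: 0x6c (blk 27, set 3) → MISS  vc=[15, 11]
10: 0x6e (blk 27, set 3) → L1-HIT  vc=[15, 11]
11: 0x2f (blk 11, set 3) → VC-HIT  vc=[15, 27]
12: 0x2e (blk 11, set 3) → L1-HIT  vc=[15, 27]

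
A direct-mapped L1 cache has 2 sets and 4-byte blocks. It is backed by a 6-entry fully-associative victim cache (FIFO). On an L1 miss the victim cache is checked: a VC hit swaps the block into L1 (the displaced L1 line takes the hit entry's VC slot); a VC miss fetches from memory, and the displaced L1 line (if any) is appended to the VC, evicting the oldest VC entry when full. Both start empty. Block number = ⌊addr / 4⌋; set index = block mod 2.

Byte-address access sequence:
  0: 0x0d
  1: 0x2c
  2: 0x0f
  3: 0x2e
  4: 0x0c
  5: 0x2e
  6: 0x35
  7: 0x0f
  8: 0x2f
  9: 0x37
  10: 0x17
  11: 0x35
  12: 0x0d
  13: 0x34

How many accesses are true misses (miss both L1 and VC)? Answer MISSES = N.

MISSES = 4

0: 0xd (blk 3, set 1) → MISS  vc=[]
1: 0x2c (blk 11, set 1) → MISS  vc=[3]
2: 0xf (blk 3, set 1) → VC-HIT  vc=[11]
3: 0x2e (blk 11, set 1) → VC-HIT  vc=[3]
4: 0xc (blk 3, set 1) → VC-HIT  vc=[11]
5: 0x2e (blk 11, set 1) → VC-HIT  vc=[3]
6: 0x35 (blk 13, set 1) → MISS  vc=[3, 11]
7: 0xf (blk 3, set 1) → VC-HIT  vc=[13, 11]
8: 0x2f (blk 11, set 1) → VC-HIT  vc=[13, 3]
9: 0x37 (blk 13, set 1) → VC-HIT  vc=[11, 3]
10: 0x17 (blk 5, set 1) → MISS  vc=[11, 3, 13]
11: 0x35 (blk 13, set 1) → VC-HIT  vc=[11, 3, 5]
12: 0xd (blk 3, set 1) → VC-HIT  vc=[11, 13, 5]
13: 0x34 (blk 13, set 1) → VC-HIT  vc=[11, 3, 5]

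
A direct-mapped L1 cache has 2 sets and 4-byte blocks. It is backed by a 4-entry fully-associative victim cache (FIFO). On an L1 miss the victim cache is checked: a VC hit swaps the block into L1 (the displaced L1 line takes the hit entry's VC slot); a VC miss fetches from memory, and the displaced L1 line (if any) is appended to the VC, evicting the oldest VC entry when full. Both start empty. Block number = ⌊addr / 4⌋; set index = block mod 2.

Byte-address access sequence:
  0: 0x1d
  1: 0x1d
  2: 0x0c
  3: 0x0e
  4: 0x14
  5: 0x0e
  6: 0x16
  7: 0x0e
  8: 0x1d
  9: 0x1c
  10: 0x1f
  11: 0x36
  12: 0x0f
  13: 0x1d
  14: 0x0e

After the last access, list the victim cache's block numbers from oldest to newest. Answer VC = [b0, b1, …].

0: 0x1d (blk 7, set 1) → MISS  vc=[]
1: 0x1d (blk 7, set 1) → L1-HIT  vc=[]
2: 0xc (blk 3, set 1) → MISS  vc=[7]
3: 0xe (blk 3, set 1) → L1-HIT  vc=[7]
4: 0x14 (blk 5, set 1) → MISS  vc=[7, 3]
5: 0xe (blk 3, set 1) → VC-HIT  vc=[7, 5]
6: 0x16 (blk 5, set 1) → VC-HIT  vc=[7, 3]
7: 0xe (blk 3, set 1) → VC-HIT  vc=[7, 5]
8: 0x1d (blk 7, set 1) → VC-HIT  vc=[3, 5]
9: 0x1c (blk 7, set 1) → L1-HIT  vc=[3, 5]
10: 0x1f (blk 7, set 1) → L1-HIT  vc=[3, 5]
11: 0x36 (blk 13, set 1) → MISS  vc=[3, 5, 7]
12: 0xf (blk 3, set 1) → VC-HIT  vc=[13, 5, 7]
13: 0x1d (blk 7, set 1) → VC-HIT  vc=[13, 5, 3]
14: 0xe (blk 3, set 1) → VC-HIT  vc=[13, 5, 7]

VC = [13, 5, 7]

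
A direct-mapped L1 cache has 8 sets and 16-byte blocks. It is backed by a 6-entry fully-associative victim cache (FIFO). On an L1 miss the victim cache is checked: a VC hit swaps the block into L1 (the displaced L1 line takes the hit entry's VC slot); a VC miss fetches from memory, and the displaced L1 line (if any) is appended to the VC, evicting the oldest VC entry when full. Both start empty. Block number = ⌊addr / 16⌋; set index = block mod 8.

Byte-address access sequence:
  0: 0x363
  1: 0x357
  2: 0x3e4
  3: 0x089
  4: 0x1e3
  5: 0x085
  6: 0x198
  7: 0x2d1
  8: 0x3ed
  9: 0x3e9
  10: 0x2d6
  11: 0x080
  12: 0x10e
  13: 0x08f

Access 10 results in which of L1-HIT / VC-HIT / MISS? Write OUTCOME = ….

#0 0x363→b54/s6 MISS; vc=[]
#1 0x357→b53/s5 MISS; vc=[]
#2 0x3e4→b62/s6 MISS; vc=[54]
#3 0x89→b8/s0 MISS; vc=[54]
#4 0x1e3→b30/s6 MISS; vc=[54,62]
#5 0x85→b8/s0 L1-HIT; vc=[54,62]
#6 0x198→b25/s1 MISS; vc=[54,62]
#7 0x2d1→b45/s5 MISS; vc=[54,62,53]
#8 0x3ed→b62/s6 VC-HIT; vc=[54,30,53]
#9 0x3e9→b62/s6 L1-HIT; vc=[54,30,53]
#10 0x2d6→b45/s5 L1-HIT; vc=[54,30,53]
#11 0x80→b8/s0 L1-HIT; vc=[54,30,53]
#12 0x10e→b16/s0 MISS; vc=[54,30,53,8]
#13 0x8f→b8/s0 VC-HIT; vc=[54,30,53,16]

OUTCOME = L1-HIT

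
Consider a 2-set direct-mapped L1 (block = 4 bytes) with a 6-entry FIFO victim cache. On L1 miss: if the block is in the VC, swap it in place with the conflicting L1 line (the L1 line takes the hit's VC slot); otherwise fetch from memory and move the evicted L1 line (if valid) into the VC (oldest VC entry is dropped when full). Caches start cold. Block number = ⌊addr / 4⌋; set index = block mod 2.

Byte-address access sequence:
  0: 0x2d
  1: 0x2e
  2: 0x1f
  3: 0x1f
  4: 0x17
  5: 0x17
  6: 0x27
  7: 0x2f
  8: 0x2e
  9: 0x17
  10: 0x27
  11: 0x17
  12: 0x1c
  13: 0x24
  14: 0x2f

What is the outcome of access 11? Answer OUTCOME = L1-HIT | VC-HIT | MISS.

#0 0x2d→b11/s1 MISS; vc=[]
#1 0x2e→b11/s1 L1-HIT; vc=[]
#2 0x1f→b7/s1 MISS; vc=[11]
#3 0x1f→b7/s1 L1-HIT; vc=[11]
#4 0x17→b5/s1 MISS; vc=[11,7]
#5 0x17→b5/s1 L1-HIT; vc=[11,7]
#6 0x27→b9/s1 MISS; vc=[11,7,5]
#7 0x2f→b11/s1 VC-HIT; vc=[9,7,5]
#8 0x2e→b11/s1 L1-HIT; vc=[9,7,5]
#9 0x17→b5/s1 VC-HIT; vc=[9,7,11]
#10 0x27→b9/s1 VC-HIT; vc=[5,7,11]
#11 0x17→b5/s1 VC-HIT; vc=[9,7,11]
#12 0x1c→b7/s1 VC-HIT; vc=[9,5,11]
#13 0x24→b9/s1 VC-HIT; vc=[7,5,11]
#14 0x2f→b11/s1 VC-HIT; vc=[7,5,9]

OUTCOME = VC-HIT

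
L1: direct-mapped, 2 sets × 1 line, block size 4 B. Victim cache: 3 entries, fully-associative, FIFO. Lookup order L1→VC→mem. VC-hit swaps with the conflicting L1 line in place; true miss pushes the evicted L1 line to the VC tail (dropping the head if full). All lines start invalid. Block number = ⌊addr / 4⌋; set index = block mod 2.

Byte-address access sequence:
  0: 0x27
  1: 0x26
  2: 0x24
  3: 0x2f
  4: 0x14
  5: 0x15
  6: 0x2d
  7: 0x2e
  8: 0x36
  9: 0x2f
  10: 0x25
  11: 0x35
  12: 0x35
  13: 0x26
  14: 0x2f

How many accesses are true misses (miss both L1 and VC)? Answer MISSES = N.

MISSES = 4

0: 0x27 (blk 9, set 1) → MISS  vc=[]
1: 0x26 (blk 9, set 1) → L1-HIT  vc=[]
2: 0x24 (blk 9, set 1) → L1-HIT  vc=[]
3: 0x2f (blk 11, set 1) → MISS  vc=[9]
4: 0x14 (blk 5, set 1) → MISS  vc=[9, 11]
5: 0x15 (blk 5, set 1) → L1-HIT  vc=[9, 11]
6: 0x2d (blk 11, set 1) → VC-HIT  vc=[9, 5]
7: 0x2e (blk 11, set 1) → L1-HIT  vc=[9, 5]
8: 0x36 (blk 13, set 1) → MISS  vc=[9, 5, 11]
9: 0x2f (blk 11, set 1) → VC-HIT  vc=[9, 5, 13]
10: 0x25 (blk 9, set 1) → VC-HIT  vc=[11, 5, 13]
11: 0x35 (blk 13, set 1) → VC-HIT  vc=[11, 5, 9]
12: 0x35 (blk 13, set 1) → L1-HIT  vc=[11, 5, 9]
13: 0x26 (blk 9, set 1) → VC-HIT  vc=[11, 5, 13]
14: 0x2f (blk 11, set 1) → VC-HIT  vc=[9, 5, 13]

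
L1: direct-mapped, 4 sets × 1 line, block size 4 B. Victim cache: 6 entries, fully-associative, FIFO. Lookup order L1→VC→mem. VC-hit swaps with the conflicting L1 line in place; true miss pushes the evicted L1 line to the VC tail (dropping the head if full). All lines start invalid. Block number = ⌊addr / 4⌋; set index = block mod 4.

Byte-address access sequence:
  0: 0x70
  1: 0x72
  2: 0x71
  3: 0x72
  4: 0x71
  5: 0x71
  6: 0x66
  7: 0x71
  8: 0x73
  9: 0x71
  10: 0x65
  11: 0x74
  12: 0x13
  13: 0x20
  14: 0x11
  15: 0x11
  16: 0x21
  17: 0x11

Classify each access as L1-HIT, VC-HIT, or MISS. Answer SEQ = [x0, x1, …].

SEQ = [MISS, L1-HIT, L1-HIT, L1-HIT, L1-HIT, L1-HIT, MISS, L1-HIT, L1-HIT, L1-HIT, L1-HIT, MISS, MISS, MISS, VC-HIT, L1-HIT, VC-HIT, VC-HIT]

0: 0x70 (blk 28, set 0) → MISS  vc=[]
1: 0x72 (blk 28, set 0) → L1-HIT  vc=[]
2: 0x71 (blk 28, set 0) → L1-HIT  vc=[]
3: 0x72 (blk 28, set 0) → L1-HIT  vc=[]
4: 0x71 (blk 28, set 0) → L1-HIT  vc=[]
5: 0x71 (blk 28, set 0) → L1-HIT  vc=[]
6: 0x66 (blk 25, set 1) → MISS  vc=[]
7: 0x71 (blk 28, set 0) → L1-HIT  vc=[]
8: 0x73 (blk 28, set 0) → L1-HIT  vc=[]
9: 0x71 (blk 28, set 0) → L1-HIT  vc=[]
10: 0x65 (blk 25, set 1) → L1-HIT  vc=[]
11: 0x74 (blk 29, set 1) → MISS  vc=[25]
12: 0x13 (blk 4, set 0) → MISS  vc=[25, 28]
13: 0x20 (blk 8, set 0) → MISS  vc=[25, 28, 4]
14: 0x11 (blk 4, set 0) → VC-HIT  vc=[25, 28, 8]
15: 0x11 (blk 4, set 0) → L1-HIT  vc=[25, 28, 8]
16: 0x21 (blk 8, set 0) → VC-HIT  vc=[25, 28, 4]
17: 0x11 (blk 4, set 0) → VC-HIT  vc=[25, 28, 8]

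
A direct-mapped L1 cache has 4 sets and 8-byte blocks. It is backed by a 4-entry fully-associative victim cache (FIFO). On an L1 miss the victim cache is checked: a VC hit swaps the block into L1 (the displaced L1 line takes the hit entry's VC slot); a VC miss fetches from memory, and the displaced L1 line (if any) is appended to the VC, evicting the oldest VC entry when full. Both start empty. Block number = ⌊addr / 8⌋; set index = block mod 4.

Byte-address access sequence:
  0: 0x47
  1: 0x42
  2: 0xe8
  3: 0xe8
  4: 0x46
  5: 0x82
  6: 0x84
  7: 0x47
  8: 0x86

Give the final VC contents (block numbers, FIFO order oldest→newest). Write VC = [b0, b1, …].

VC = [8]

  [0] addr=0x47 blk=8 s=0: MISS | VC []
  [1] addr=0x42 blk=8 s=0: L1-HIT | VC []
  [2] addr=0xe8 blk=29 s=1: MISS | VC []
  [3] addr=0xe8 blk=29 s=1: L1-HIT | VC []
  [4] addr=0x46 blk=8 s=0: L1-HIT | VC []
  [5] addr=0x82 blk=16 s=0: MISS | VC [8]
  [6] addr=0x84 blk=16 s=0: L1-HIT | VC [8]
  [7] addr=0x47 blk=8 s=0: VC-HIT | VC [16]
  [8] addr=0x86 blk=16 s=0: VC-HIT | VC [8]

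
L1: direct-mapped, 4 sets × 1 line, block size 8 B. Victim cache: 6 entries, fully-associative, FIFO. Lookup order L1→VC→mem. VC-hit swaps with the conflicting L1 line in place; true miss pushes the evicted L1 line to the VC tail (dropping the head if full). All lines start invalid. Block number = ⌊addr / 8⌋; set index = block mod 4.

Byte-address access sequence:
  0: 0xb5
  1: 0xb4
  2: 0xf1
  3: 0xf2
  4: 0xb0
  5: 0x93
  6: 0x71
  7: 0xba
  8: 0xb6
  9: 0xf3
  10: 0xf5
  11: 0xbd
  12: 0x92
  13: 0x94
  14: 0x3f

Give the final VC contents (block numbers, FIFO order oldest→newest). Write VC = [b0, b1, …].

  [0] addr=0xb5 blk=22 s=2: MISS | VC []
  [1] addr=0xb4 blk=22 s=2: L1-HIT | VC []
  [2] addr=0xf1 blk=30 s=2: MISS | VC [22]
  [3] addr=0xf2 blk=30 s=2: L1-HIT | VC [22]
  [4] addr=0xb0 blk=22 s=2: VC-HIT | VC [30]
  [5] addr=0x93 blk=18 s=2: MISS | VC [30, 22]
  [6] addr=0x71 blk=14 s=2: MISS | VC [30, 22, 18]
  [7] addr=0xba blk=23 s=3: MISS | VC [30, 22, 18]
  [8] addr=0xb6 blk=22 s=2: VC-HIT | VC [30, 14, 18]
  [9] addr=0xf3 blk=30 s=2: VC-HIT | VC [22, 14, 18]
  [10] addr=0xf5 blk=30 s=2: L1-HIT | VC [22, 14, 18]
  [11] addr=0xbd blk=23 s=3: L1-HIT | VC [22, 14, 18]
  [12] addr=0x92 blk=18 s=2: VC-HIT | VC [22, 14, 30]
  [13] addr=0x94 blk=18 s=2: L1-HIT | VC [22, 14, 30]
  [14] addr=0x3f blk=7 s=3: MISS | VC [22, 14, 30, 23]

VC = [22, 14, 30, 23]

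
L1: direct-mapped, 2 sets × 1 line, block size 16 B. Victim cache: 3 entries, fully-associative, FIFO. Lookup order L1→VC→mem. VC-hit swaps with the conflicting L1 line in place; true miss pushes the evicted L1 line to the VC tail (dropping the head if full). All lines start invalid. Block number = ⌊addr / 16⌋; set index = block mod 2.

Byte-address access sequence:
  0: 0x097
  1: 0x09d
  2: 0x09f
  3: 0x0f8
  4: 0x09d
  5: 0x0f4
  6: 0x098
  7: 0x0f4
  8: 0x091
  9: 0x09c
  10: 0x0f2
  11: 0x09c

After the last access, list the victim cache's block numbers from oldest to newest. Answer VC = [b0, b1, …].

  [0] addr=0x97 blk=9 s=1: MISS | VC []
  [1] addr=0x9d blk=9 s=1: L1-HIT | VC []
  [2] addr=0x9f blk=9 s=1: L1-HIT | VC []
  [3] addr=0xf8 blk=15 s=1: MISS | VC [9]
  [4] addr=0x9d blk=9 s=1: VC-HIT | VC [15]
  [5] addr=0xf4 blk=15 s=1: VC-HIT | VC [9]
  [6] addr=0x98 blk=9 s=1: VC-HIT | VC [15]
  [7] addr=0xf4 blk=15 s=1: VC-HIT | VC [9]
  [8] addr=0x91 blk=9 s=1: VC-HIT | VC [15]
  [9] addr=0x9c blk=9 s=1: L1-HIT | VC [15]
  [10] addr=0xf2 blk=15 s=1: VC-HIT | VC [9]
  [11] addr=0x9c blk=9 s=1: VC-HIT | VC [15]

VC = [15]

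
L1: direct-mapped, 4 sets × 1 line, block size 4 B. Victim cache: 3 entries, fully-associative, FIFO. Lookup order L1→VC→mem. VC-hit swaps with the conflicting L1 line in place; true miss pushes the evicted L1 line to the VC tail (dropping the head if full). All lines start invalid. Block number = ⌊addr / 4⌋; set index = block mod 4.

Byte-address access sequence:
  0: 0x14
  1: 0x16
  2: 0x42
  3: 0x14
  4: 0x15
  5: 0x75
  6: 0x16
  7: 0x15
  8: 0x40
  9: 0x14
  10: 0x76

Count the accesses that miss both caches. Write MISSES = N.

0: 0x14 (blk 5, set 1) → MISS  vc=[]
1: 0x16 (blk 5, set 1) → L1-HIT  vc=[]
2: 0x42 (blk 16, set 0) → MISS  vc=[]
3: 0x14 (blk 5, set 1) → L1-HIT  vc=[]
4: 0x15 (blk 5, set 1) → L1-HIT  vc=[]
5: 0x75 (blk 29, set 1) → MISS  vc=[5]
6: 0x16 (blk 5, set 1) → VC-HIT  vc=[29]
7: 0x15 (blk 5, set 1) → L1-HIT  vc=[29]
8: 0x40 (blk 16, set 0) → L1-HIT  vc=[29]
9: 0x14 (blk 5, set 1) → L1-HIT  vc=[29]
10: 0x76 (blk 29, set 1) → VC-HIT  vc=[5]

MISSES = 3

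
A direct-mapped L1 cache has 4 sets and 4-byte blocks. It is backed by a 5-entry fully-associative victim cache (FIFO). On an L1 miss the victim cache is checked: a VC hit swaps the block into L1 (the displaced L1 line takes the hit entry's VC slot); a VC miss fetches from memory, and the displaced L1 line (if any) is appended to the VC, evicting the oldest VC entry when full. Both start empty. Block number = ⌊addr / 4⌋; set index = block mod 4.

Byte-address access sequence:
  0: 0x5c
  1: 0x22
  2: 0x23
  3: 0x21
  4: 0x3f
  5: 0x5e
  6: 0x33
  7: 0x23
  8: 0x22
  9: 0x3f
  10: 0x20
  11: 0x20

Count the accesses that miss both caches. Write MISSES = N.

MISSES = 4

#0 0x5c→b23/s3 MISS; vc=[]
#1 0x22→b8/s0 MISS; vc=[]
#2 0x23→b8/s0 L1-HIT; vc=[]
#3 0x21→b8/s0 L1-HIT; vc=[]
#4 0x3f→b15/s3 MISS; vc=[23]
#5 0x5e→b23/s3 VC-HIT; vc=[15]
#6 0x33→b12/s0 MISS; vc=[15,8]
#7 0x23→b8/s0 VC-HIT; vc=[15,12]
#8 0x22→b8/s0 L1-HIT; vc=[15,12]
#9 0x3f→b15/s3 VC-HIT; vc=[23,12]
#10 0x20→b8/s0 L1-HIT; vc=[23,12]
#11 0x20→b8/s0 L1-HIT; vc=[23,12]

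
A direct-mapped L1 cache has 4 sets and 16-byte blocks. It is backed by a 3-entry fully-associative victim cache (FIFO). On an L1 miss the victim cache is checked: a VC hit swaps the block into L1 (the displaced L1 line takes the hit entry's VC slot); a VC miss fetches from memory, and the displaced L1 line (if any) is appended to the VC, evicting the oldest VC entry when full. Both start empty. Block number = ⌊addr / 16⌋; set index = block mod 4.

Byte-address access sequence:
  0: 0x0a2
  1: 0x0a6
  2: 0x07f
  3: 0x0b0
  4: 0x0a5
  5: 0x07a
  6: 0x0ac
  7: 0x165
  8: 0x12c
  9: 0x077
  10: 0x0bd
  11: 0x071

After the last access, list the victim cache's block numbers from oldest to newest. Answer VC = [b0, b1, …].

  [0] addr=0xa2 blk=10 s=2: MISS | VC []
  [1] addr=0xa6 blk=10 s=2: L1-HIT | VC []
  [2] addr=0x7f blk=7 s=3: MISS | VC []
  [3] addr=0xb0 blk=11 s=3: MISS | VC [7]
  [4] addr=0xa5 blk=10 s=2: L1-HIT | VC [7]
  [5] addr=0x7a blk=7 s=3: VC-HIT | VC [11]
  [6] addr=0xac blk=10 s=2: L1-HIT | VC [11]
  [7] addr=0x165 blk=22 s=2: MISS | VC [11, 10]
  [8] addr=0x12c blk=18 s=2: MISS | VC [11, 10, 22]
  [9] addr=0x77 blk=7 s=3: L1-HIT | VC [11, 10, 22]
  [10] addr=0xbd blk=11 s=3: VC-HIT | VC [7, 10, 22]
  [11] addr=0x71 blk=7 s=3: VC-HIT | VC [11, 10, 22]

VC = [11, 10, 22]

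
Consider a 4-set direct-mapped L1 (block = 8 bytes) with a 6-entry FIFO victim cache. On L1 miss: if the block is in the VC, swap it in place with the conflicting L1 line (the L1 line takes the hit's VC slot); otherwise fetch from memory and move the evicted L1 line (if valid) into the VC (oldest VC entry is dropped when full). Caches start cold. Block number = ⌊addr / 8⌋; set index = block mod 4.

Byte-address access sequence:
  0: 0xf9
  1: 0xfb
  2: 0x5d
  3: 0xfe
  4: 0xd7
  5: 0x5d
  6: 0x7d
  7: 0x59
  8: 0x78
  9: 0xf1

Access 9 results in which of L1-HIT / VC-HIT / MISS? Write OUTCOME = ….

  [0] addr=0xf9 blk=31 s=3: MISS | VC []
  [1] addr=0xfb blk=31 s=3: L1-HIT | VC []
  [2] addr=0x5d blk=11 s=3: MISS | VC [31]
  [3] addr=0xfe blk=31 s=3: VC-HIT | VC [11]
  [4] addr=0xd7 blk=26 s=2: MISS | VC [11]
  [5] addr=0x5d blk=11 s=3: VC-HIT | VC [31]
  [6] addr=0x7d blk=15 s=3: MISS | VC [31, 11]
  [7] addr=0x59 blk=11 s=3: VC-HIT | VC [31, 15]
  [8] addr=0x78 blk=15 s=3: VC-HIT | VC [31, 11]
  [9] addr=0xf1 blk=30 s=2: MISS | VC [31, 11, 26]

OUTCOME = MISS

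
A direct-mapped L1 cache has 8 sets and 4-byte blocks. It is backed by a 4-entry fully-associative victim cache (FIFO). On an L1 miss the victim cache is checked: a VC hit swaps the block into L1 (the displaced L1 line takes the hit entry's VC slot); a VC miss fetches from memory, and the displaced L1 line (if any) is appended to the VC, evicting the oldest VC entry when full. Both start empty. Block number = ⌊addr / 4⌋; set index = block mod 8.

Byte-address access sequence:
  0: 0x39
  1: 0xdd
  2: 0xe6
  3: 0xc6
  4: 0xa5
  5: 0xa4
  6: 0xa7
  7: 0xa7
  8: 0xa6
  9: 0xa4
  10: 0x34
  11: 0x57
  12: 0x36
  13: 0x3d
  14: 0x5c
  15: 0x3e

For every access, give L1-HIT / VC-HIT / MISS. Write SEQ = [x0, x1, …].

SEQ = [MISS, MISS, MISS, MISS, MISS, L1-HIT, L1-HIT, L1-HIT, L1-HIT, L1-HIT, MISS, MISS, VC-HIT, MISS, MISS, VC-HIT]

#0 0x39→b14/s6 MISS; vc=[]
#1 0xdd→b55/s7 MISS; vc=[]
#2 0xe6→b57/s1 MISS; vc=[]
#3 0xc6→b49/s1 MISS; vc=[57]
#4 0xa5→b41/s1 MISS; vc=[57,49]
#5 0xa4→b41/s1 L1-HIT; vc=[57,49]
#6 0xa7→b41/s1 L1-HIT; vc=[57,49]
#7 0xa7→b41/s1 L1-HIT; vc=[57,49]
#8 0xa6→b41/s1 L1-HIT; vc=[57,49]
#9 0xa4→b41/s1 L1-HIT; vc=[57,49]
#10 0x34→b13/s5 MISS; vc=[57,49]
#11 0x57→b21/s5 MISS; vc=[57,49,13]
#12 0x36→b13/s5 VC-HIT; vc=[57,49,21]
#13 0x3d→b15/s7 MISS; vc=[57,49,21,55]
#14 0x5c→b23/s7 MISS; vc=[49,21,55,15]
#15 0x3e→b15/s7 VC-HIT; vc=[49,21,55,23]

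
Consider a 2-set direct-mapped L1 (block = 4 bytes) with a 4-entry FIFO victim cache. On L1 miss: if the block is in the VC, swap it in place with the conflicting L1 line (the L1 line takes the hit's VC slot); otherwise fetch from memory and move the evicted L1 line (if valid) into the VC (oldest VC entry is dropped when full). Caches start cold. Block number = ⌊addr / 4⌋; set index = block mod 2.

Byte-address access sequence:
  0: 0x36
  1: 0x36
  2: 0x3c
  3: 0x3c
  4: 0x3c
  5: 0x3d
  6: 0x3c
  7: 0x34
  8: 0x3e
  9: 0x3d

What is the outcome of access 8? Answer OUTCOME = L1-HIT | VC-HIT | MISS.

0: 0x36 (blk 13, set 1) → MISS  vc=[]
1: 0x36 (blk 13, set 1) → L1-HIT  vc=[]
2: 0x3c (blk 15, set 1) → MISS  vc=[13]
3: 0x3c (blk 15, set 1) → L1-HIT  vc=[13]
4: 0x3c (blk 15, set 1) → L1-HIT  vc=[13]
5: 0x3d (blk 15, set 1) → L1-HIT  vc=[13]
6: 0x3c (blk 15, set 1) → L1-HIT  vc=[13]
7: 0x34 (blk 13, set 1) → VC-HIT  vc=[15]
8: 0x3e (blk 15, set 1) → VC-HIT  vc=[13]
9: 0x3d (blk 15, set 1) → L1-HIT  vc=[13]

OUTCOME = VC-HIT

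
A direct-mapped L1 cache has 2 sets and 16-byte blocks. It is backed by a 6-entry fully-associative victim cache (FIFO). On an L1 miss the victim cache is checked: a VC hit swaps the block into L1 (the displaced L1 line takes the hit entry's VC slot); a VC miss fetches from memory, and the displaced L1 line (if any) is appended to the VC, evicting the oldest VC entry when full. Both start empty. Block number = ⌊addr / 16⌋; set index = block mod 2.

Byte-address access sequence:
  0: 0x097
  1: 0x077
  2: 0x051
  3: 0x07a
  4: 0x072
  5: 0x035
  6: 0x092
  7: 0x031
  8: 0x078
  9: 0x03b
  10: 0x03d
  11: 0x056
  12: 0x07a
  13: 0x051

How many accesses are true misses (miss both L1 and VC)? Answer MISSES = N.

0: 0x97 (blk 9, set 1) → MISS  vc=[]
1: 0x77 (blk 7, set 1) → MISS  vc=[9]
2: 0x51 (blk 5, set 1) → MISS  vc=[9, 7]
3: 0x7a (blk 7, set 1) → VC-HIT  vc=[9, 5]
4: 0x72 (blk 7, set 1) → L1-HIT  vc=[9, 5]
5: 0x35 (blk 3, set 1) → MISS  vc=[9, 5, 7]
6: 0x92 (blk 9, set 1) → VC-HIT  vc=[3, 5, 7]
7: 0x31 (blk 3, set 1) → VC-HIT  vc=[9, 5, 7]
8: 0x78 (blk 7, set 1) → VC-HIT  vc=[9, 5, 3]
9: 0x3b (blk 3, set 1) → VC-HIT  vc=[9, 5, 7]
10: 0x3d (blk 3, set 1) → L1-HIT  vc=[9, 5, 7]
11: 0x56 (blk 5, set 1) → VC-HIT  vc=[9, 3, 7]
12: 0x7a (blk 7, set 1) → VC-HIT  vc=[9, 3, 5]
13: 0x51 (blk 5, set 1) → VC-HIT  vc=[9, 3, 7]

MISSES = 4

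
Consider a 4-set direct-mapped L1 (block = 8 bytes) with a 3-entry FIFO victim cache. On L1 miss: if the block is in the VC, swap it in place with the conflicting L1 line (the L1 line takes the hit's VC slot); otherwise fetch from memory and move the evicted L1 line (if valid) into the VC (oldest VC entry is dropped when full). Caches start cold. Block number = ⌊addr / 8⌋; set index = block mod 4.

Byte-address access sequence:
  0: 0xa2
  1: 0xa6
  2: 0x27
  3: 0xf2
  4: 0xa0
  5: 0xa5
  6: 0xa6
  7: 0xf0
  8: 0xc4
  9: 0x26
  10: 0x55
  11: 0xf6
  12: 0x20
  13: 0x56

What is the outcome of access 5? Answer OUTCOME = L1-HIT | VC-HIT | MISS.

0: 0xa2 (blk 20, set 0) → MISS  vc=[]
1: 0xa6 (blk 20, set 0) → L1-HIT  vc=[]
2: 0x27 (blk 4, set 0) → MISS  vc=[20]
3: 0xf2 (blk 30, set 2) → MISS  vc=[20]
4: 0xa0 (blk 20, set 0) → VC-HIT  vc=[4]
5: 0xa5 (blk 20, set 0) → L1-HIT  vc=[4]
6: 0xa6 (blk 20, set 0) → L1-HIT  vc=[4]
7: 0xf0 (blk 30, set 2) → L1-HIT  vc=[4]
8: 0xc4 (blk 24, set 0) → MISS  vc=[4, 20]
9: 0x26 (blk 4, set 0) → VC-HIT  vc=[24, 20]
10: 0x55 (blk 10, set 2) → MISS  vc=[24, 20, 30]
11: 0xf6 (blk 30, set 2) → VC-HIT  vc=[24, 20, 10]
12: 0x20 (blk 4, set 0) → L1-HIT  vc=[24, 20, 10]
13: 0x56 (blk 10, set 2) → VC-HIT  vc=[24, 20, 30]

OUTCOME = L1-HIT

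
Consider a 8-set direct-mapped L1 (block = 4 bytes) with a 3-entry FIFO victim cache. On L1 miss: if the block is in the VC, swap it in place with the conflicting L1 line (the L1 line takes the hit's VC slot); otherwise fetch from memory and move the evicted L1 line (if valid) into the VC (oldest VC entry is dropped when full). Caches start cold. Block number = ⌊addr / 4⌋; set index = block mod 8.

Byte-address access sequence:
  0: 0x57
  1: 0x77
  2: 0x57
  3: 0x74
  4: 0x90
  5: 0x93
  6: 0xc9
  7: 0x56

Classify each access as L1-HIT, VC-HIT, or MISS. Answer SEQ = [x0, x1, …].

0: 0x57 (blk 21, set 5) → MISS  vc=[]
1: 0x77 (blk 29, set 5) → MISS  vc=[21]
2: 0x57 (blk 21, set 5) → VC-HIT  vc=[29]
3: 0x74 (blk 29, set 5) → VC-HIT  vc=[21]
4: 0x90 (blk 36, set 4) → MISS  vc=[21]
5: 0x93 (blk 36, set 4) → L1-HIT  vc=[21]
6: 0xc9 (blk 50, set 2) → MISS  vc=[21]
7: 0x56 (blk 21, set 5) → VC-HIT  vc=[29]

SEQ = [MISS, MISS, VC-HIT, VC-HIT, MISS, L1-HIT, MISS, VC-HIT]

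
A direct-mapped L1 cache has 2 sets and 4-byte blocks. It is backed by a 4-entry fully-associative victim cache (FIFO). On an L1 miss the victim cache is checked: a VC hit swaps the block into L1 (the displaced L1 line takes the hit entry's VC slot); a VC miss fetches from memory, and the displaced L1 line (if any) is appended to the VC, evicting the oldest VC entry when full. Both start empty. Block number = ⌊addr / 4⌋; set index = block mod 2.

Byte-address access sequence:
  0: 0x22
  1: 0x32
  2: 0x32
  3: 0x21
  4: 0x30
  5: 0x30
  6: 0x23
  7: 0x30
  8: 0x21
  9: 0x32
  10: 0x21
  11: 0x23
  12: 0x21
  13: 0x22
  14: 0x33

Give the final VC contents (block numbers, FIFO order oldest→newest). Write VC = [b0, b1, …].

#0 0x22→b8/s0 MISS; vc=[]
#1 0x32→b12/s0 MISS; vc=[8]
#2 0x32→b12/s0 L1-HIT; vc=[8]
#3 0x21→b8/s0 VC-HIT; vc=[12]
#4 0x30→b12/s0 VC-HIT; vc=[8]
#5 0x30→b12/s0 L1-HIT; vc=[8]
#6 0x23→b8/s0 VC-HIT; vc=[12]
#7 0x30→b12/s0 VC-HIT; vc=[8]
#8 0x21→b8/s0 VC-HIT; vc=[12]
#9 0x32→b12/s0 VC-HIT; vc=[8]
#10 0x21→b8/s0 VC-HIT; vc=[12]
#11 0x23→b8/s0 L1-HIT; vc=[12]
#12 0x21→b8/s0 L1-HIT; vc=[12]
#13 0x22→b8/s0 L1-HIT; vc=[12]
#14 0x33→b12/s0 VC-HIT; vc=[8]

VC = [8]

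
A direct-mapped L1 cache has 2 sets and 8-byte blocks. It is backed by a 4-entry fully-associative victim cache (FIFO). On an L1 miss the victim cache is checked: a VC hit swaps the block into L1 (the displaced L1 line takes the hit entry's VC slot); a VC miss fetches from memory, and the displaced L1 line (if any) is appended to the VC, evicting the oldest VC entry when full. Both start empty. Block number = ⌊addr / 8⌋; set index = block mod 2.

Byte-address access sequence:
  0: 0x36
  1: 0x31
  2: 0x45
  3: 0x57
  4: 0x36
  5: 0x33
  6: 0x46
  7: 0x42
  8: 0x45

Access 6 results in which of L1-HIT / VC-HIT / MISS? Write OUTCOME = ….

OUTCOME = VC-HIT

  [0] addr=0x36 blk=6 s=0: MISS | VC []
  [1] addr=0x31 blk=6 s=0: L1-HIT | VC []
  [2] addr=0x45 blk=8 s=0: MISS | VC [6]
  [3] addr=0x57 blk=10 s=0: MISS | VC [6, 8]
  [4] addr=0x36 blk=6 s=0: VC-HIT | VC [10, 8]
  [5] addr=0x33 blk=6 s=0: L1-HIT | VC [10, 8]
  [6] addr=0x46 blk=8 s=0: VC-HIT | VC [10, 6]
  [7] addr=0x42 blk=8 s=0: L1-HIT | VC [10, 6]
  [8] addr=0x45 blk=8 s=0: L1-HIT | VC [10, 6]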